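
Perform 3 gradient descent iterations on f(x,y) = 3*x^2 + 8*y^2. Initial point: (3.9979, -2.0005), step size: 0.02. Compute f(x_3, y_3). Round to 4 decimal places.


Gradient descent on f(x,y) = 3*x^2 + 8*y^2.
Starting point: (3.9979, -2.0005), alpha = 0.02
Step 1: grad_x = 2*3*3.9979 = 23.9874, grad_y = 2*8*-2.0005 = -32.008
  x_1 = 3.9979 - 0.02*23.9874 = 3.5182
  y_1 = -2.0005 - 0.02*-32.008 = -1.3603
Step 2: grad_x = 2*3*3.5182 = 21.1089, grad_y = 2*8*-1.3603 = -21.7654
  x_2 = 3.5182 - 0.02*21.1089 = 3.096
  y_2 = -1.3603 - 0.02*-21.7654 = -0.925
Step 3: grad_x = 2*3*3.096 = 18.5758, grad_y = 2*8*-0.925 = -14.8005
  x_3 = 3.096 - 0.02*18.5758 = 2.7245
  y_3 = -0.925 - 0.02*-14.8005 = -0.629
f(2.7245, -0.629) = 3*2.7245^2 + 8*(-0.629)^2 = 25.4333


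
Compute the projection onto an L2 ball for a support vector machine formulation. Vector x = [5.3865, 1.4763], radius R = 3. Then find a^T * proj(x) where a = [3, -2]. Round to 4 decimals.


Step 1: Compute ||x|| (intermediates to 6 decimals).
||x|| = sqrt(5.3865^2 + 1.4763^2) = 5.585145
Step 2: Project.
Since ||x|| > R, scale = R/||x|| = 3/5.585145 = 0.537139, proj(x) = scale * x
proj(x) = [2.893299, 0.792978]
Step 3: Dot product.
a^T * proj(x) = 3*2.893299 - 2*0.792978 = 7.0939


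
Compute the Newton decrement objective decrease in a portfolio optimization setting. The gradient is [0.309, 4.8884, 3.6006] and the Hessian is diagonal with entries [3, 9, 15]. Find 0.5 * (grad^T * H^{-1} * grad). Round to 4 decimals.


Step 1: H is diagonal, so H^(-1) * g = [0.103, 0.5432, 0.24].
Step 2: g^T H^(-1) g = sum_i g_i^2 / H_ii
  = (0.309)^2/3 + (4.8884)^2/9 + (3.6006)^2/15
  = 0.0318 + 2.6552 + 0.8643 = 3.5513
Step 3: Objective decrease = 0.5 * g^T H^(-1) g = 1.7756


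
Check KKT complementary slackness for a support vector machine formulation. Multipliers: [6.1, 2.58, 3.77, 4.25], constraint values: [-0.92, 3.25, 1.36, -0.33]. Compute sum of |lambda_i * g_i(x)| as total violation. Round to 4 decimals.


KKT complementary slackness check:
lambda_1 * g_1 = 6.1 * -0.92 = -5.612
lambda_2 * g_2 = 2.58 * 3.25 = 8.385
lambda_3 * g_3 = 3.77 * 1.36 = 5.1272
lambda_4 * g_4 = 4.25 * -0.33 = -1.4025
Total violation = 5.612 + 8.385 + 5.1272 + 1.4025 = 20.5267


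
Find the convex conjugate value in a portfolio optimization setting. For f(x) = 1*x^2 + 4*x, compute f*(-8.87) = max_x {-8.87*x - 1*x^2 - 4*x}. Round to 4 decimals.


f*(y) = sup_x {y*x - a*x^2 - b*x} = sup_x {(y-b)*x - a*x^2}
FOC: (y - b) - 2a*x = 0 => x* = (y - b)/(2a)
x* = (-8.87 - 4)/(2*1) = -6.435
f*(-8.87) = (y-b)^2/(4a) = (-8.87 - 4)^2/(4*1)
= 165.6369/4 = 41.4092


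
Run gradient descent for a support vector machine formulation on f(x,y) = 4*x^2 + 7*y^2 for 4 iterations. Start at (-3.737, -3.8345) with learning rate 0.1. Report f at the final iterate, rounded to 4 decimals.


Gradient descent on f(x,y) = 4*x^2 + 7*y^2.
Starting point: (-3.737, -3.8345), alpha = 0.1
Step 1: grad_x = 2*4*-3.737 = -29.896, grad_y = 2*7*-3.8345 = -53.683
  x_1 = -3.737 - 0.1*-29.896 = -0.7474
  y_1 = -3.8345 - 0.1*-53.683 = 1.5338
Step 2: grad_x = 2*4*-0.7474 = -5.9792, grad_y = 2*7*1.5338 = 21.4732
  x_2 = -0.7474 - 0.1*-5.9792 = -0.1495
  y_2 = 1.5338 - 0.1*21.4732 = -0.6135
Step 3: grad_x = 2*4*-0.1495 = -1.1958, grad_y = 2*7*-0.6135 = -8.5893
  x_3 = -0.1495 - 0.1*-1.1958 = -0.0299
  y_3 = -0.6135 - 0.1*-8.5893 = 0.2454
Step 4: grad_x = 2*4*-0.0299 = -0.2392, grad_y = 2*7*0.2454 = 3.4357
  x_4 = -0.0299 - 0.1*-0.2392 = -0.006
  y_4 = 0.2454 - 0.1*3.4357 = -0.0982
f(-0.006, -0.0982) = 4*(-0.006)^2 + 7*(-0.0982)^2 = 0.0676


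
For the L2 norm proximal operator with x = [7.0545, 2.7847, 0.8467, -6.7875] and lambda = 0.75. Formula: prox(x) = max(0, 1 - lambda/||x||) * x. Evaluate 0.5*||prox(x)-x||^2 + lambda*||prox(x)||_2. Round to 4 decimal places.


Step 1: Compute ||x||.
||x|| = 10.2131
Step 2: Compute scaling factor.
scale = max(0, 1 - 0.75/10.2131) = 0.9266
Step 3: prox(x) = [6.5365, 2.5802, 0.7845, -6.2891]
||prox(x)|| = 9.4631
Step 4: Proximal objective.
0.5*||prox-x||^2 = 0.2813
lambda*||prox|| = 7.0973
Total = 7.3786


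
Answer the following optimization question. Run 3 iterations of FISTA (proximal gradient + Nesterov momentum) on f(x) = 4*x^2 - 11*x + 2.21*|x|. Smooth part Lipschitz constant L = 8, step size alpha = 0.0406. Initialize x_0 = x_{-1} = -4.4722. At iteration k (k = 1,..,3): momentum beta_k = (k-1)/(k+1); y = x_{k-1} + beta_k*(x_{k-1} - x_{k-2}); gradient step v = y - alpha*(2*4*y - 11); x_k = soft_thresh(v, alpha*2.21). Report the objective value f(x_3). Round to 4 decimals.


FISTA on f(x) = 4*x^2 - 11*x + 2.21*|x|
L = 8, alpha = 0.0406
Iteration 1: beta = 0.0, y = -4.4722 + 0.0*(-4.4722 + 4.4722) = -4.4722
  grad(y) = -46.7776, v = y - alpha*grad = -2.573
  prox(v) = soft_thresh(-2.573, 0.0897) = -2.4833
Iteration 2: beta = 0.3333, y = -2.4833 + 0.3333*(-2.4833 + 4.4722) = -1.8203
  grad(y) = -25.5627, v = y - alpha*grad = -0.7825
  prox(v) = soft_thresh(-0.7825, 0.0897) = -0.6928
Iteration 3: beta = 0.5, y = -0.6928 + 0.5*(-0.6928 + 2.4833) = 0.2025
  grad(y) = -9.38, v = y - alpha*grad = 0.5833
  prox(v) = soft_thresh(0.5833, 0.0897) = 0.4936
f(x_3) = 4*0.4936^2 - 11*0.4936 + 2.21*|0.4936| = -3.3642


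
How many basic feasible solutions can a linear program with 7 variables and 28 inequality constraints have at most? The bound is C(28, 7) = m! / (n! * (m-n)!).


Each vertex corresponds to some choice of n active constraints out of m, so the number of vertices is at most C(m, n) = m! / (n!(m-n)!).
m = 28, n = 7
Numerator: 28 * 27 * 26 * 25 * 24 * 23 * 22
Denominator: 7! = 5040
C(28, 7) = 1184040


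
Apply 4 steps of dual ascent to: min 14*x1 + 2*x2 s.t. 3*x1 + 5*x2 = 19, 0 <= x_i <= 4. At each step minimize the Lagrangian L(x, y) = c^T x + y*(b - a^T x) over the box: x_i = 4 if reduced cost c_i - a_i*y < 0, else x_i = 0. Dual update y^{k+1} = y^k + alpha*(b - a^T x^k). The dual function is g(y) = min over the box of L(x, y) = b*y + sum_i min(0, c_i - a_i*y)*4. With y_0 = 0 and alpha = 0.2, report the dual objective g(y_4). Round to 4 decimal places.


Dual ascent for LP: min 14*x1 + 2*x2, 3*x1 + 5*x2 = 19, 0 <= x_i <= 4
Step 1: y^k = 0.0, reduced costs: (14.0, 2.0)
  x^k = (0.0, 0.0), subgradient = b - a^T x = 19.0
  y^{k+1} = 0.0 + 0.2*19.0 = 3.8
Step 2: y^k = 3.8, reduced costs: (2.6, -17.0)
  x^k = (0.0, 4.0), subgradient = b - a^T x = -1.0
  y^{k+1} = 3.8 + 0.2*-1.0 = 3.6
Step 3: y^k = 3.6, reduced costs: (3.2, -16.0)
  x^k = (0.0, 4.0), subgradient = b - a^T x = -1.0
  y^{k+1} = 3.6 + 0.2*-1.0 = 3.4
Step 4: y^k = 3.4, reduced costs: (3.8, -15.0)
  x^k = (0.0, 4.0), subgradient = b - a^T x = -1.0
  y^{k+1} = 3.4 + 0.2*-1.0 = 3.2
Dual objective at y_4 = 3.2: reduced costs (4.4, -14.0), box minimizer x = (0.0, 4.0)
g(y_4) = b*y + (c1 - a1*y)*x1 + (c2 - a2*y)*x2 = 19*3.2 + 4.4*0.0 + (-14.0)*4.0 = 60.8 + 0.0 - 56.0 = 4.8


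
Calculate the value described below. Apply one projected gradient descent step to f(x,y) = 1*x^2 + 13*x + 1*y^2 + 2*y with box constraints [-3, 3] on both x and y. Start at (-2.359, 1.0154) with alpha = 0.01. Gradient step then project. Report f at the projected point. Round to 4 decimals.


Step 1: Compute gradient at (-2.359, 1.0154).
grad_x = 2*1*-2.359 + 13 = 8.282
grad_y = 2*1*1.0154 + 2 = 4.0308
Step 2: Gradient step.
x_raw = -2.359 - 0.01*8.282 = -2.4418
y_raw = 1.0154 - 0.01*4.0308 = 0.9751
Step 3: Project onto [-3, 3].
x_proj = clip(-2.4418) = -2.4418
y_proj = clip(0.9751) = 0.9751
Step 4: Evaluate f.
f(-2.4418, 0.9751) = -22.8802


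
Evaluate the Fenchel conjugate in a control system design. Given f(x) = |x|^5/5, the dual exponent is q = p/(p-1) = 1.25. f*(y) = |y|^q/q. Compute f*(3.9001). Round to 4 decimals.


The conjugate exponent q satisfies 1/p + 1/q = 1.
p = 5, so q = 5/(5 - 1) = 1.25
|y|^q = 3.9001^1.25 = 5.4808
f*(3.9001) = 5.4808 / 1.25 = 4.3846


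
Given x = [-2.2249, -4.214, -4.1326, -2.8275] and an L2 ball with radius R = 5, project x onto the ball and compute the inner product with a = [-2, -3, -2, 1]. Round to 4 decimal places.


Step 1: Compute ||x|| (intermediates to 6 decimals).
||x|| = sqrt((-2.2249)^2 + (-4.214)^2 + (-4.1326)^2 + (-2.8275)^2) = 6.912389
Step 2: Project.
Since ||x|| > R, scale = R/||x|| = 5/6.912389 = 0.723339, proj(x) = scale * x
proj(x) = [-1.609357, -3.048151, -2.989271, -2.045241]
Step 3: Dot product.
a^T * proj(x) = -2*(-1.609357) - 3*(-3.048151) - 2*(-2.989271) + 1*(-2.045241) = 16.2965


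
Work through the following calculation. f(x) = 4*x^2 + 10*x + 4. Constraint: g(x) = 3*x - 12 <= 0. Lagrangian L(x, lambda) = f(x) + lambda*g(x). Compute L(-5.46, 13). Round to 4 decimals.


Step 1: Evaluate f(x).
f(-5.46) = 4*(-5.46)^2 + 10*(-5.46) + 4 = 68.6464
Step 2: Evaluate g(x).
g(-5.46) = 3*-5.46 - 12 = -28.38
Step 3: Compute Lagrangian.
L = 68.6464 + 13*-28.38 = -300.2936


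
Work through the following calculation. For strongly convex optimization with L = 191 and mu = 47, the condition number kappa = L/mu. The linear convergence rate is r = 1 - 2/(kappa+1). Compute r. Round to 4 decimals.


Step 1: Compute the condition number.
kappa = L/mu = 191/47 = 4.0638
Step 2: Compute the convergence rate.
r = 1 - 2/(kappa + 1) = 1 - 2*mu/(L + mu) = (L - mu)/(L + mu) = 144/238 = 0.605


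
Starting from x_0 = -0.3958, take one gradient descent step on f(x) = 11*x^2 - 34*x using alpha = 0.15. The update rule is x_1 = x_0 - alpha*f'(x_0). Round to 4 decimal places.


We compute the gradient at x_0 and apply the update.
f'(x) = 22*x - 34
f'(-0.3958) = 22*-0.3958 - 34 = -42.7076
x_1 = -0.3958 - 0.15*-42.7076 = 6.0103


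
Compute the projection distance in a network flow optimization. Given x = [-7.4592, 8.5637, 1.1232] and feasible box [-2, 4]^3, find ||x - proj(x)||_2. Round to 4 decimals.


Project each component onto [-2, 4].
clip(-7.4592) = -2.0, clip(8.5637) = 4.0, clip(1.1232) = 1.1232
Projection = [-2.0, 4.0, 1.1232]
Squared diffs: [29.8029, 20.8274, 0.0]
Distance = sqrt(50.6303) = 7.1155


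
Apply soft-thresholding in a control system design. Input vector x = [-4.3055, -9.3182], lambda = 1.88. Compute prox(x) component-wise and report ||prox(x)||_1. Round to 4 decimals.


Soft-thresholding with lambda = 1.88:
prox(-4.3055) = sign(-4.3055)*max(|-4.3055| - 1.88, 0) = -2.4255
prox(-9.3182) = sign(-9.3182)*max(|-9.3182| - 1.88, 0) = -7.4382
prox(x) = [-2.4255, -7.4382]
||prox(x)||_1 = 2.4255 + 7.4382 = 9.8637


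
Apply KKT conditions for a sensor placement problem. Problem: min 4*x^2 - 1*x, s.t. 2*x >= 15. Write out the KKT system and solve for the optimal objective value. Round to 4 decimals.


Step 1: Try lambda = 0 (constraint inactive).
x_unc = 1/(2*4) = 0.125
Check: 2*0.125 = 0.25 < 15 -- violated!
Step 2: Constraint must be active: 2*x = 15
x* = 15/2 = 7.5
lambda = (2*4*7.5 - 1)/2 = 29.5
Step 3: Compute optimal value.
f(x*) = 4*7.5^2 - 1*7.5 = 217.5


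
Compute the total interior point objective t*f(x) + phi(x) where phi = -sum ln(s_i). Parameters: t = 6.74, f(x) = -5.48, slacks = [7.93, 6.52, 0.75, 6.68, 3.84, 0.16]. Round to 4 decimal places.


Step 1: Compute log-barrier.
ln values: [2.0707, 1.8749, -0.2877, 1.8991, 1.3455, -1.8326]
phi = -(2.0707 + 1.8749 - 0.2877 + 1.8991 + 1.3455 - 1.8326) = -5.0699
Step 2: Compute augmented objective.
t*f(x) = 6.74*-5.48 = -36.9352
Total = -36.9352 - 5.0699 = -42.0051


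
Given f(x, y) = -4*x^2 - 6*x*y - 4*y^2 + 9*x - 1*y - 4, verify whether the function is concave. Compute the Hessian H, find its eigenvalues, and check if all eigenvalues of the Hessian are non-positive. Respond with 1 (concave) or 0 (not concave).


The Hessian of f(x,y) = -4*x^2 - 6*x*y - 4*y^2 + 9*x - 1*y - 4 is:
H = [[-8, -6], [-6, -8]]
Trace = -8 - 8 = -16
Determinant = -8*-8 - (-6)^2 = 28
Discriminant = (-16)^2 - 4*28 = 144.0
Eigenvalues: lambda_1 = -14.0, lambda_2 = -2.0
The function is concave.

1


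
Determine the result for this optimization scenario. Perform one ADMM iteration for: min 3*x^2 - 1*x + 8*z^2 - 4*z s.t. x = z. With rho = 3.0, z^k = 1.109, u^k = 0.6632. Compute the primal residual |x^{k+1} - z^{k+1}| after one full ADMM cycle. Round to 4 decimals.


ADMM iteration with rho = 3.0, z^k = 1.109, u^k = 0.6632
Step 1: x-update.
Minimize 3*x^2 - 1*x + (3.0/2)*(x - 1.109 + 0.6632)^2
FOC: (2*3 + 3.0)*x = 1 + 3.0*(1.109 - 0.6632)
x^{k+1} = 0.2597
Step 2: z-update.
Minimize 8*z^2 - 4*z + (3.0/2)*(0.2597 - z + 0.6632)^2
FOC: (2*8 + 3.0)*z = 4 + 3.0*(0.2597 + 0.6632)
z^{k+1} = 0.3562
Step 3: u-update.
u^{k+1} = 0.6632 + 0.2597 - 0.3562 = 0.5667
Step 4: Primal residual = |0.2597 - 0.3562| = 0.0965


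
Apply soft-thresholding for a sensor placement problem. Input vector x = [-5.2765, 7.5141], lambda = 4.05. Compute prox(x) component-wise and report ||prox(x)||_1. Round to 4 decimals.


Soft-thresholding with lambda = 4.05:
prox(-5.2765) = sign(-5.2765)*max(|-5.2765| - 4.05, 0) = -1.2265
prox(7.5141) = sign(7.5141)*max(|7.5141| - 4.05, 0) = 3.4641
prox(x) = [-1.2265, 3.4641]
||prox(x)||_1 = 1.2265 + 3.4641 = 4.6906


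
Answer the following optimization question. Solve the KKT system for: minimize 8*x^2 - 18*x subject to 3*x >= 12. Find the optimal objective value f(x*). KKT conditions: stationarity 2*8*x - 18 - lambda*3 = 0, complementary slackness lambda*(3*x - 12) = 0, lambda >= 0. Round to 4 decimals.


Step 1: Try lambda = 0 (constraint inactive).
x_unc = 18/(2*8) = 1.125
Check: 3*1.125 = 3.375 < 12 -- violated!
Step 2: Constraint must be active: 3*x = 12
x* = 12/3 = 4.0
lambda = (2*8*4.0 - 18)/3 = 15.3333
Step 3: Compute optimal value.
f(x*) = 8*4.0^2 - 18*4.0 = 56.0


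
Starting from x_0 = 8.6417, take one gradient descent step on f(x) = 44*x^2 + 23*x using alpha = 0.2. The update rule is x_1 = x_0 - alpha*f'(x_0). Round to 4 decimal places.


We compute the gradient at x_0 and apply the update.
f'(x) = 88*x + 23
f'(8.6417) = 88*8.6417 + 23 = 783.4696
x_1 = 8.6417 - 0.2*783.4696 = -148.0522


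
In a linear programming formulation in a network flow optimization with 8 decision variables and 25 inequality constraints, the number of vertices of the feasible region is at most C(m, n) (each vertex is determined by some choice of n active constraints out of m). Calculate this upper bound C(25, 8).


Each vertex corresponds to some choice of n active constraints out of m, so the number of vertices is at most C(m, n) = m! / (n!(m-n)!).
m = 25, n = 8
Numerator: 25 * 24 * 23 * 22 * 21 * 20 * 19 * 18
Denominator: 8! = 40320
C(25, 8) = 1081575


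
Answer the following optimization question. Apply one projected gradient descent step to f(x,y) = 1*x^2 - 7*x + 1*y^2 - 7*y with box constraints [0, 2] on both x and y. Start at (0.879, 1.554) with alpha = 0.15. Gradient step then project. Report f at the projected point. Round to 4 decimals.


Step 1: Compute gradient at (0.879, 1.554).
grad_x = 2*1*0.879 - 7 = -5.242
grad_y = 2*1*1.554 - 7 = -3.892
Step 2: Gradient step.
x_raw = 0.879 - 0.15*-5.242 = 1.6653
y_raw = 1.554 - 0.15*-3.892 = 2.1378
Step 3: Project onto [0, 2].
x_proj = clip(1.6653) = 1.6653
y_proj = clip(2.1378) = 2.0
Step 4: Evaluate f.
f(1.6653, 2.0) = -18.8839


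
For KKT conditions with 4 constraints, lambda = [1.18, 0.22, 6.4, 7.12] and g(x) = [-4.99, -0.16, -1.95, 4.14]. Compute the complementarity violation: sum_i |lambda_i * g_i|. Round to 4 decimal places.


KKT complementary slackness check:
lambda_1 * g_1 = 1.18 * -4.99 = -5.8882
lambda_2 * g_2 = 0.22 * -0.16 = -0.0352
lambda_3 * g_3 = 6.4 * -1.95 = -12.48
lambda_4 * g_4 = 7.12 * 4.14 = 29.4768
Total violation = 5.8882 + 0.0352 + 12.48 + 29.4768 = 47.8802


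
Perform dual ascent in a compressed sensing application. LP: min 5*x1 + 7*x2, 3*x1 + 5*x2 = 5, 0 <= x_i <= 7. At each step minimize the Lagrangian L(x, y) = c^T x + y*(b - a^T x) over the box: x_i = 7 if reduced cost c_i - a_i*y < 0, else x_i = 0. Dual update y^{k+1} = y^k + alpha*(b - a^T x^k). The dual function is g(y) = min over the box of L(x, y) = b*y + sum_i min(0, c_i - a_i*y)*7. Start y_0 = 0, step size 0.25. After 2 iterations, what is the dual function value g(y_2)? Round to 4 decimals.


Dual ascent for LP: min 5*x1 + 7*x2, 3*x1 + 5*x2 = 5, 0 <= x_i <= 7
Step 1: y^k = 0.0, reduced costs: (5.0, 7.0)
  x^k = (0.0, 0.0), subgradient = b - a^T x = 5.0
  y^{k+1} = 0.0 + 0.25*5.0 = 1.25
Step 2: y^k = 1.25, reduced costs: (1.25, 0.75)
  x^k = (0.0, 0.0), subgradient = b - a^T x = 5.0
  y^{k+1} = 1.25 + 0.25*5.0 = 2.5
Dual objective at y_2 = 2.5: reduced costs (-2.5, -5.5), box minimizer x = (7.0, 7.0)
g(y_2) = b*y + (c1 - a1*y)*x1 + (c2 - a2*y)*x2 = 5*2.5 + (-2.5)*7.0 + (-5.5)*7.0 = 12.5 - 17.5 - 38.5 = -43.5


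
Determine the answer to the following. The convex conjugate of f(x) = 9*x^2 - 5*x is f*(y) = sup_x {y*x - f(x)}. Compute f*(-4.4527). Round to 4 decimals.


f*(y) = sup_x {y*x - a*x^2 - b*x} = sup_x {(y-b)*x - a*x^2}
FOC: (y - b) - 2a*x = 0 => x* = (y - b)/(2a)
x* = (-4.4527 + 5)/(2*9) = 0.0304
f*(-4.4527) = (y-b)^2/(4a) = (-4.4527 + 5)^2/(4*9)
= 0.2995/36 = 0.0083


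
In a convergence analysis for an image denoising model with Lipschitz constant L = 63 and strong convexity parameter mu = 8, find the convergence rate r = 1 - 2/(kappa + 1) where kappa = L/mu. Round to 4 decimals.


Step 1: Compute the condition number.
kappa = L/mu = 63/8 = 7.875
Step 2: Compute the convergence rate.
r = 1 - 2/(kappa + 1) = 1 - 2*mu/(L + mu) = (L - mu)/(L + mu) = 55/71 = 0.7746


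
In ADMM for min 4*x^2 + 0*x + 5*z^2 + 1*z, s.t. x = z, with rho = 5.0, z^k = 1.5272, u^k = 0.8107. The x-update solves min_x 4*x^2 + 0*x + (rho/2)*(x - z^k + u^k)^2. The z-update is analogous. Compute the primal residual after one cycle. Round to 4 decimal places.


ADMM iteration with rho = 5.0, z^k = 1.5272, u^k = 0.8107
Step 1: x-update.
Minimize 4*x^2 + 0*x + (5.0/2)*(x - 1.5272 + 0.8107)^2
FOC: (2*4 + 5.0)*x = 0 + 5.0*(1.5272 - 0.8107)
x^{k+1} = 0.2756
Step 2: z-update.
Minimize 5*z^2 + 1*z + (5.0/2)*(0.2756 - z + 0.8107)^2
FOC: (2*5 + 5.0)*z = -1 + 5.0*(0.2756 + 0.8107)
z^{k+1} = 0.2954
Step 3: u-update.
u^{k+1} = 0.8107 + 0.2756 - 0.2954 = 0.7909
Step 4: Primal residual = |0.2756 - 0.2954| = 0.0198


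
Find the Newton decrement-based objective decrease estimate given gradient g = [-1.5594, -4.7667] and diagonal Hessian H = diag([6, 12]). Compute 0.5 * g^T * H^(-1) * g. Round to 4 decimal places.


Step 1: H is diagonal, so H^(-1) * g = [-0.2599, -0.3972].
Step 2: g^T H^(-1) g = sum_i g_i^2 / H_ii
  = (-1.5594)^2/6 + (-4.7667)^2/12
  = 0.4053 + 1.8935 = 2.2987
Step 3: Objective decrease = 0.5 * g^T H^(-1) g = 1.1494


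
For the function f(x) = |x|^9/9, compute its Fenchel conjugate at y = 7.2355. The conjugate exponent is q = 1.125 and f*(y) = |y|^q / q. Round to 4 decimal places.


The conjugate exponent q satisfies 1/p + 1/q = 1.
p = 9, so q = 9/(9 - 1) = 1.125
|y|^q = 7.2355^1.125 = 9.2662
f*(7.2355) = 9.2662 / 1.125 = 8.2366


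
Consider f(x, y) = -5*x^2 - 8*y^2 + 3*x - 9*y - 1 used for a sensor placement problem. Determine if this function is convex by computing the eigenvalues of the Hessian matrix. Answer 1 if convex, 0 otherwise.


The Hessian of f(x,y) = -5*x^2 - 8*y^2 + 3*x - 9*y - 1 is:
H = [[-10, 0], [0, -16]]
Trace = -10 - 16 = -26
Determinant = -10*-16 - (0)^2 = 160
Discriminant = (-26)^2 - 4*160 = 36.0
Eigenvalues: lambda_1 = -16.0, lambda_2 = -10.0
The function is not convex.

0


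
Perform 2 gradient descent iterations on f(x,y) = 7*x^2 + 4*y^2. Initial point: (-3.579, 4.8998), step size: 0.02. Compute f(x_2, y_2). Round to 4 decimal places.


Gradient descent on f(x,y) = 7*x^2 + 4*y^2.
Starting point: (-3.579, 4.8998), alpha = 0.02
Step 1: grad_x = 2*7*-3.579 = -50.106, grad_y = 2*4*4.8998 = 39.1984
  x_1 = -3.579 - 0.02*-50.106 = -2.5769
  y_1 = 4.8998 - 0.02*39.1984 = 4.1158
Step 2: grad_x = 2*7*-2.5769 = -36.0763, grad_y = 2*4*4.1158 = 32.9267
  x_2 = -2.5769 - 0.02*-36.0763 = -1.8554
  y_2 = 4.1158 - 0.02*32.9267 = 3.4573
f(-1.8554, 3.4573) = 7*(-1.8554)^2 + 4*3.4573^2 = 71.908


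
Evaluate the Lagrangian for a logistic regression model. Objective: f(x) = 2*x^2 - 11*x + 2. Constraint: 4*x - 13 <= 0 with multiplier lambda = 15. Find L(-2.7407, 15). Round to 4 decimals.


Step 1: Evaluate f(x).
f(-2.7407) = 2*(-2.7407)^2 - 11*(-2.7407) + 2 = 47.1706
Step 2: Evaluate g(x).
g(-2.7407) = 4*-2.7407 - 13 = -23.9628
Step 3: Compute Lagrangian.
L = 47.1706 + 15*-23.9628 = -312.2714


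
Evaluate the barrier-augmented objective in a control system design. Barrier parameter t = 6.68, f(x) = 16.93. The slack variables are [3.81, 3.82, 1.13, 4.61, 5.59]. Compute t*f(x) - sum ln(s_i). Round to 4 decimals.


Step 1: Compute log-barrier.
ln values: [1.3376, 1.3403, 0.1222, 1.5282, 1.721]
phi = -(1.3376 + 1.3403 + 0.1222 + 1.5282 + 1.721) = -6.0493
Step 2: Compute augmented objective.
t*f(x) = 6.68*16.93 = 113.0924
Total = 113.0924 - 6.0493 = 107.0431


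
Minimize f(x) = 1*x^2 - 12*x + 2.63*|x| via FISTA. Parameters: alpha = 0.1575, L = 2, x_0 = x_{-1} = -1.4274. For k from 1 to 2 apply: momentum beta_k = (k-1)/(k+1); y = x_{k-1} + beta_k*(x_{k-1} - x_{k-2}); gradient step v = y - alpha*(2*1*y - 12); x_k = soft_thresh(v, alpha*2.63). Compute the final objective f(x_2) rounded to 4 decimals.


FISTA on f(x) = 1*x^2 - 12*x + 2.63*|x|
L = 2, alpha = 0.1575
Iteration 1: beta = 0.0, y = -1.4274 + 0.0*(-1.4274 + 1.4274) = -1.4274
  grad(y) = -14.8548, v = y - alpha*grad = 0.9122
  prox(v) = soft_thresh(0.9122, 0.4142) = 0.498
Iteration 2: beta = 0.3333, y = 0.498 + 0.3333*(0.498 + 1.4274) = 1.1398
  grad(y) = -9.7204, v = y - alpha*grad = 2.6708
  prox(v) = soft_thresh(2.6708, 0.4142) = 2.2565
f(x_2) = 1*2.2565^2 - 12*2.2565 + 2.63*|2.2565| = -16.0518


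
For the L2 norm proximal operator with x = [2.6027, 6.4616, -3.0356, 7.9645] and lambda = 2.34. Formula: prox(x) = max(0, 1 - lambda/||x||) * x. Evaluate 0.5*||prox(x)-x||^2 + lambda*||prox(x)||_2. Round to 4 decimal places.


Step 1: Compute ||x||.
||x|| = 11.0079
Step 2: Compute scaling factor.
scale = max(0, 1 - 2.34/11.0079) = 0.7874
Step 3: prox(x) = [2.0494, 5.088, -2.3903, 6.2715]
||prox(x)|| = 8.6679
Step 4: Proximal objective.
0.5*||prox-x||^2 = 2.7378
lambda*||prox|| = 20.2829
Total = 23.0207


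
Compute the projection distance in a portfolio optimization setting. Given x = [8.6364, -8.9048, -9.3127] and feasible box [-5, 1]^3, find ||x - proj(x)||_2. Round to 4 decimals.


Project each component onto [-5, 1].
clip(8.6364) = 1.0, clip(-8.9048) = -5.0, clip(-9.3127) = -5.0
Projection = [1.0, -5.0, -5.0]
Squared diffs: [58.3146, 15.2475, 18.5994]
Distance = sqrt(92.1615) = 9.6001


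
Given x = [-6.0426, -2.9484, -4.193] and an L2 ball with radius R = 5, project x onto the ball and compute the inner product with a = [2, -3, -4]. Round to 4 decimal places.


Step 1: Compute ||x|| (intermediates to 6 decimals).
||x|| = sqrt((-6.0426)^2 + (-2.9484)^2 + (-4.193)^2) = 7.923845
Step 2: Project.
Since ||x|| > R, scale = R/||x|| = 5/7.923845 = 0.631007, proj(x) = scale * x
proj(x) = [-3.812923, -1.860461, -2.645812]
Step 3: Dot product.
a^T * proj(x) = 2*(-3.812923) - 3*(-1.860461) - 4*(-2.645812) = 8.5388


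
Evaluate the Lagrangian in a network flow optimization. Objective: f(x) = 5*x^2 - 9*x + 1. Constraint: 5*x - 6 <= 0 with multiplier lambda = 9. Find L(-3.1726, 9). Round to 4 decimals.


Step 1: Evaluate f(x).
f(-3.1726) = 5*(-3.1726)^2 - 9*(-3.1726) + 1 = 79.8804
Step 2: Evaluate g(x).
g(-3.1726) = 5*-3.1726 - 6 = -21.863
Step 3: Compute Lagrangian.
L = 79.8804 + 9*-21.863 = -116.8866


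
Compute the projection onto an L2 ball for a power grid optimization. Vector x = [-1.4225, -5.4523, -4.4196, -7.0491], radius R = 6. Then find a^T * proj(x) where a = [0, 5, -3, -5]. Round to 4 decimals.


Step 1: Compute ||x|| (intermediates to 6 decimals).
||x|| = sqrt((-1.4225)^2 + (-5.4523)^2 + (-4.4196)^2 + (-7.0491)^2) = 10.04857
Step 2: Project.
Since ||x|| > R, scale = R/||x|| = 6/10.04857 = 0.5971, proj(x) = scale * x
proj(x) = [-0.849375, -3.255568, -2.638943, -4.209018]
Step 3: Dot product.
a^T * proj(x) = 0*(-0.849375) + 5*(-3.255568) - 3*(-2.638943) - 5*(-4.209018) = 12.6841


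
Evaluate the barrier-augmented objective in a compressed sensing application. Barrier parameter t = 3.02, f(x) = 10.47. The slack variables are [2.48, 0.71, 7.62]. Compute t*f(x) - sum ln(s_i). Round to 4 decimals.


Step 1: Compute log-barrier.
ln values: [0.9083, -0.3425, 2.0308]
phi = -(0.9083 - 0.3425 + 2.0308) = -2.5965
Step 2: Compute augmented objective.
t*f(x) = 3.02*10.47 = 31.6194
Total = 31.6194 - 2.5965 = 29.0229


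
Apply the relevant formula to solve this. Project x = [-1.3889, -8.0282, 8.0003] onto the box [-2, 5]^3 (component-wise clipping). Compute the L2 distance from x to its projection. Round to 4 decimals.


Project each component onto [-2, 5].
clip(-1.3889) = -1.3889, clip(-8.0282) = -2.0, clip(8.0003) = 5.0
Projection = [-1.3889, -2.0, 5.0]
Squared diffs: [0.0, 36.3392, 9.0018]
Distance = sqrt(45.341) = 6.7336


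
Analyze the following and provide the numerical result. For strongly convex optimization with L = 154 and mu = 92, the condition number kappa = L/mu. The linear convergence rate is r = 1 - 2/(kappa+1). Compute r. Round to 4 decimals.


Step 1: Compute the condition number.
kappa = L/mu = 154/92 = 1.6739
Step 2: Compute the convergence rate.
r = 1 - 2/(kappa + 1) = 1 - 2*mu/(L + mu) = (L - mu)/(L + mu) = 62/246 = 0.252


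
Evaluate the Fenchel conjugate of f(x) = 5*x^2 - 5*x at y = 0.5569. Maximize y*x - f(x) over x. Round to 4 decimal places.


f*(y) = sup_x {y*x - a*x^2 - b*x} = sup_x {(y-b)*x - a*x^2}
FOC: (y - b) - 2a*x = 0 => x* = (y - b)/(2a)
x* = (0.5569 + 5)/(2*5) = 0.5557
f*(0.5569) = (y-b)^2/(4a) = (0.5569 + 5)^2/(4*5)
= 30.8791/20 = 1.544


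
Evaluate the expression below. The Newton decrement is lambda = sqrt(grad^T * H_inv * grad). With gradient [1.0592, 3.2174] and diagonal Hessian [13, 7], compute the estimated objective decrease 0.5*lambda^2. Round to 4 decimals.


Step 1: H is diagonal, so H^(-1) * g = [0.0815, 0.4596].
Step 2: g^T H^(-1) g = sum_i g_i^2 / H_ii
  = (1.0592)^2/13 + (3.2174)^2/7
  = 0.0863 + 1.4788 = 1.5651
Step 3: Objective decrease = 0.5 * g^T H^(-1) g = 0.7826


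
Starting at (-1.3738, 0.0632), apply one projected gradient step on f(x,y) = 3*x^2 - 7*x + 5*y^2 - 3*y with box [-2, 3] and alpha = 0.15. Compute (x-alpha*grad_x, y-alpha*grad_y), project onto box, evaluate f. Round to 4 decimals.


Step 1: Compute gradient at (-1.3738, 0.0632).
grad_x = 2*3*-1.3738 - 7 = -15.2428
grad_y = 2*5*0.0632 - 3 = -2.368
Step 2: Gradient step.
x_raw = -1.3738 - 0.15*-15.2428 = 0.9126
y_raw = 0.0632 - 0.15*-2.368 = 0.4184
Step 3: Project onto [-2, 3].
x_proj = clip(0.9126) = 0.9126
y_proj = clip(0.4184) = 0.4184
Step 4: Evaluate f.
f(0.9126, 0.4184) = -4.2696


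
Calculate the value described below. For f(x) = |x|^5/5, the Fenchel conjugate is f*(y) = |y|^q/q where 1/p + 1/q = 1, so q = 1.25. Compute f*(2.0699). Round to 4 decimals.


The conjugate exponent q satisfies 1/p + 1/q = 1.
p = 5, so q = 5/(5 - 1) = 1.25
|y|^q = 2.0699^1.25 = 2.4828
f*(2.0699) = 2.4828 / 1.25 = 1.9862


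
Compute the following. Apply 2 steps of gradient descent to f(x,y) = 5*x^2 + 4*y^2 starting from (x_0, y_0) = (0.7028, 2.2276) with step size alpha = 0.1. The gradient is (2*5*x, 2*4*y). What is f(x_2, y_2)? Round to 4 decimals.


Gradient descent on f(x,y) = 5*x^2 + 4*y^2.
Starting point: (0.7028, 2.2276), alpha = 0.1
Step 1: grad_x = 2*5*0.7028 = 7.028, grad_y = 2*4*2.2276 = 17.8208
  x_1 = 0.7028 - 0.1*7.028 = 0.0
  y_1 = 2.2276 - 0.1*17.8208 = 0.4455
Step 2: grad_x = 2*5*0.0 = 0.0, grad_y = 2*4*0.4455 = 3.5642
  x_2 = 0.0 - 0.1*0.0 = 0.0
  y_2 = 0.4455 - 0.1*3.5642 = 0.0891
f(0.0, 0.0891) = 5*0.0^2 + 4*0.0891^2 = 0.0318


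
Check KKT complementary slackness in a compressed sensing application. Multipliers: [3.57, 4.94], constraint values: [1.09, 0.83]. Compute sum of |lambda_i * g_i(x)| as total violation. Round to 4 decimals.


KKT complementary slackness check:
lambda_1 * g_1 = 3.57 * 1.09 = 3.8913
lambda_2 * g_2 = 4.94 * 0.83 = 4.1002
Total violation = 3.8913 + 4.1002 = 7.9915


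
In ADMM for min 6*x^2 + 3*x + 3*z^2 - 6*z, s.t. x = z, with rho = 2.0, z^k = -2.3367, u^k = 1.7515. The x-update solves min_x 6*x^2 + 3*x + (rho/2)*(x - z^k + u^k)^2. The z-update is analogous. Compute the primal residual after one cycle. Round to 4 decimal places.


ADMM iteration with rho = 2.0, z^k = -2.3367, u^k = 1.7515
Step 1: x-update.
Minimize 6*x^2 + 3*x + (2.0/2)*(x + 2.3367 + 1.7515)^2
FOC: (2*6 + 2.0)*x = -3 + 2.0*(-2.3367 - 1.7515)
x^{k+1} = -0.7983
Step 2: z-update.
Minimize 3*z^2 - 6*z + (2.0/2)*(-0.7983 - z + 1.7515)^2
FOC: (2*3 + 2.0)*z = 6 + 2.0*(-0.7983 + 1.7515)
z^{k+1} = 0.9883
Step 3: u-update.
u^{k+1} = 1.7515 - 0.7983 - 0.9883 = -0.0351
Step 4: Primal residual = |-0.7983 - 0.9883| = 1.7866


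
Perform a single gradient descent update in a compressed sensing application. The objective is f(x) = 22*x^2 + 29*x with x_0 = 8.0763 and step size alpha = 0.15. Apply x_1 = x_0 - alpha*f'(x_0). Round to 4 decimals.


We compute the gradient at x_0 and apply the update.
f'(x) = 44*x + 29
f'(8.0763) = 44*8.0763 + 29 = 384.3572
x_1 = 8.0763 - 0.15*384.3572 = -49.5773


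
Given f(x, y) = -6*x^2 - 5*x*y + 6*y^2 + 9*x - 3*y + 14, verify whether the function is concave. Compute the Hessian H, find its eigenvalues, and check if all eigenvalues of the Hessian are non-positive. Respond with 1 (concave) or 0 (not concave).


The Hessian of f(x,y) = -6*x^2 - 5*x*y + 6*y^2 + 9*x - 3*y + 14 is:
H = [[-12, -5], [-5, 12]]
Trace = -12 + 12 = 0
Determinant = -12*12 - (-5)^2 = -169
Discriminant = (0)^2 - 4*-169 = 676.0
Eigenvalues: lambda_1 = -13.0, lambda_2 = 13.0
The function is not concave.

0


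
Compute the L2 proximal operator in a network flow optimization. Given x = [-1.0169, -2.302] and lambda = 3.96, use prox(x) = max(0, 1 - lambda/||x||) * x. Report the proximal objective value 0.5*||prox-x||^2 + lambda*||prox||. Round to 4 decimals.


Step 1: Compute ||x||.
||x|| = 2.5166
Step 2: Compute scaling factor.
scale = max(0, 1 - 3.96/2.5166) = 0.0
Step 3: prox(x) = [-0.0, -0.0]
||prox(x)|| = 0.0
Step 4: Proximal objective.
0.5*||prox-x||^2 = 3.1666
lambda*||prox|| = 0.0
Total = 3.1666


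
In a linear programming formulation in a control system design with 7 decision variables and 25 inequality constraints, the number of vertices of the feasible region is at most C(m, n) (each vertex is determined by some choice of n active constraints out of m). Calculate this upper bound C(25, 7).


Each vertex corresponds to some choice of n active constraints out of m, so the number of vertices is at most C(m, n) = m! / (n!(m-n)!).
m = 25, n = 7
Numerator: 25 * 24 * 23 * 22 * 21 * 20 * 19
Denominator: 7! = 5040
C(25, 7) = 480700


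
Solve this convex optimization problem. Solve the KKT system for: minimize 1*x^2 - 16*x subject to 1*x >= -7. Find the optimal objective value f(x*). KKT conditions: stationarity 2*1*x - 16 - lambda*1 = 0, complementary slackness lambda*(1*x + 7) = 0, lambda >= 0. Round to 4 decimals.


Step 1: Try lambda = 0 (constraint inactive).
Stationarity: 2*1*x - 16 = 0
x* = 16/(2*1) = 8.0
Check constraint: 1*8.0 = 8.0 >= -7 -- satisfied.
Step 2: Compute optimal value.
f(x*) = 1*8.0^2 - 16*8.0 = -64.0


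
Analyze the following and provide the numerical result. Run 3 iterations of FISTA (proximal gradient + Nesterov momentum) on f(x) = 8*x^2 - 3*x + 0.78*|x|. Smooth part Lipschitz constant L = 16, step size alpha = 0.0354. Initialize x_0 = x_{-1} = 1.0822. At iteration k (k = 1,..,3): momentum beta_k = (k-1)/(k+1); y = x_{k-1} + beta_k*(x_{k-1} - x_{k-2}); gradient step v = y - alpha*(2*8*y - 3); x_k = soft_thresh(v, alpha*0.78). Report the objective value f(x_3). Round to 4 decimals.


FISTA on f(x) = 8*x^2 - 3*x + 0.78*|x|
L = 16, alpha = 0.0354
Iteration 1: beta = 0.0, y = 1.0822 + 0.0*(1.0822 - 1.0822) = 1.0822
  grad(y) = 14.3152, v = y - alpha*grad = 0.5754
  prox(v) = soft_thresh(0.5754, 0.0276) = 0.5478
Iteration 2: beta = 0.3333, y = 0.5478 + 0.3333*(0.5478 - 1.0822) = 0.3697
  grad(y) = 2.9153, v = y - alpha*grad = 0.2665
  prox(v) = soft_thresh(0.2665, 0.0276) = 0.2389
Iteration 3: beta = 0.5, y = 0.2389 + 0.5*(0.2389 - 0.5478) = 0.0844
  grad(y) = -1.6492, v = y - alpha*grad = 0.1428
  prox(v) = soft_thresh(0.1428, 0.0276) = 0.1152
f(x_3) = 8*0.1152^2 - 3*0.1152 + 0.78*|0.1152| = -0.1496


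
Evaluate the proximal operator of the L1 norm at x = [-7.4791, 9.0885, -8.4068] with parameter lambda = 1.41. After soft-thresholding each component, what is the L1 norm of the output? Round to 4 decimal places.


Soft-thresholding with lambda = 1.41:
prox(-7.4791) = sign(-7.4791)*max(|-7.4791| - 1.41, 0) = -6.0691
prox(9.0885) = sign(9.0885)*max(|9.0885| - 1.41, 0) = 7.6785
prox(-8.4068) = sign(-8.4068)*max(|-8.4068| - 1.41, 0) = -6.9968
prox(x) = [-6.0691, 7.6785, -6.9968]
||prox(x)||_1 = 6.0691 + 7.6785 + 6.9968 = 20.7444


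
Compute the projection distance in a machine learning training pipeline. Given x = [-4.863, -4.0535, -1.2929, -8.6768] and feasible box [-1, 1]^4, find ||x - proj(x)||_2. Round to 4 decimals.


Project each component onto [-1, 1].
clip(-4.863) = -1.0, clip(-4.0535) = -1.0, clip(-1.2929) = -1.0, clip(-8.6768) = -1.0
Projection = [-1.0, -1.0, -1.0, -1.0]
Squared diffs: [14.9228, 9.3239, 0.0858, 58.9333]
Distance = sqrt(83.2658) = 9.125


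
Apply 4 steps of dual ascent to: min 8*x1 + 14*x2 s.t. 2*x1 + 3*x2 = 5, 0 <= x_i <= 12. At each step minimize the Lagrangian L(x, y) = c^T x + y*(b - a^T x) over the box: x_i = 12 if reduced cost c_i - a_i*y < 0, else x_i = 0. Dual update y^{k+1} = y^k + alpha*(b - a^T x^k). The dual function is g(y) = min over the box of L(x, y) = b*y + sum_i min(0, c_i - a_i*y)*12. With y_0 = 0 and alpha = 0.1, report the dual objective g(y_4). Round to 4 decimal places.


Dual ascent for LP: min 8*x1 + 14*x2, 2*x1 + 3*x2 = 5, 0 <= x_i <= 12
Step 1: y^k = 0.0, reduced costs: (8.0, 14.0)
  x^k = (0.0, 0.0), subgradient = b - a^T x = 5.0
  y^{k+1} = 0.0 + 0.1*5.0 = 0.5
Step 2: y^k = 0.5, reduced costs: (7.0, 12.5)
  x^k = (0.0, 0.0), subgradient = b - a^T x = 5.0
  y^{k+1} = 0.5 + 0.1*5.0 = 1.0
Step 3: y^k = 1.0, reduced costs: (6.0, 11.0)
  x^k = (0.0, 0.0), subgradient = b - a^T x = 5.0
  y^{k+1} = 1.0 + 0.1*5.0 = 1.5
Step 4: y^k = 1.5, reduced costs: (5.0, 9.5)
  x^k = (0.0, 0.0), subgradient = b - a^T x = 5.0
  y^{k+1} = 1.5 + 0.1*5.0 = 2.0
Dual objective at y_4 = 2.0: reduced costs (4.0, 8.0), box minimizer x = (0.0, 0.0)
g(y_4) = b*y + (c1 - a1*y)*x1 + (c2 - a2*y)*x2 = 5*2.0 + 4.0*0.0 + 8.0*0.0 = 10.0 + 0.0 + 0.0 = 10.0


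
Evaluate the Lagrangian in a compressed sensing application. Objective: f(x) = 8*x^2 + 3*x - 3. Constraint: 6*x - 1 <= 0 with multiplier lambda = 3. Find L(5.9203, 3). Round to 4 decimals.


Step 1: Evaluate f(x).
f(5.9203) = 8*5.9203^2 + 3*5.9203 - 3 = 295.1605
Step 2: Evaluate g(x).
g(5.9203) = 6*5.9203 - 1 = 34.5218
Step 3: Compute Lagrangian.
L = 295.1605 + 3*34.5218 = 398.7259


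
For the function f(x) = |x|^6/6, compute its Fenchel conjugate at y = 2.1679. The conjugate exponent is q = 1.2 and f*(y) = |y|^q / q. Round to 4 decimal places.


The conjugate exponent q satisfies 1/p + 1/q = 1.
p = 6, so q = 6/(6 - 1) = 1.2
|y|^q = 2.1679^1.2 = 2.5307
f*(2.1679) = 2.5307 / 1.2 = 2.1089


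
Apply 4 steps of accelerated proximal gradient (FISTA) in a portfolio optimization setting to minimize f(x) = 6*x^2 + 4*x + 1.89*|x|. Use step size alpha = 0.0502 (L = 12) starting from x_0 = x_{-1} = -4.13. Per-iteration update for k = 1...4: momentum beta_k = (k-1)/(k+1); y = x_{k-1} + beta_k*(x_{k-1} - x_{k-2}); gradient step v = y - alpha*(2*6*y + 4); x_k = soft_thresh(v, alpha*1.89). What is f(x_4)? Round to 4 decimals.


FISTA on f(x) = 6*x^2 + 4*x + 1.89*|x|
L = 12, alpha = 0.0502
Iteration 1: beta = 0.0, y = -4.13 + 0.0*(-4.13 + 4.13) = -4.13
  grad(y) = -45.56, v = y - alpha*grad = -1.8429
  prox(v) = soft_thresh(-1.8429, 0.0949) = -1.748
Iteration 2: beta = 0.3333, y = -1.748 + 0.3333*(-1.748 + 4.13) = -0.954
  grad(y) = -7.4482, v = y - alpha*grad = -0.5801
  prox(v) = soft_thresh(-0.5801, 0.0949) = -0.4852
Iteration 3: beta = 0.5, y = -0.4852 + 0.5*(-0.4852 + 1.748) = 0.1461
  grad(y) = 5.7538, v = y - alpha*grad = -0.1427
  prox(v) = soft_thresh(-0.1427, 0.0949) = -0.0478
Iteration 4: beta = 0.6, y = -0.0478 + 0.6*(-0.0478 + 0.4852) = 0.2146
  grad(y) = 6.5757, v = y - alpha*grad = -0.1155
  prox(v) = soft_thresh(-0.1155, 0.0949) = -0.0206
f(x_4) = 6*(-0.0206)^2 + 4*(-0.0206) + 1.89*|-0.0206| = -0.0409


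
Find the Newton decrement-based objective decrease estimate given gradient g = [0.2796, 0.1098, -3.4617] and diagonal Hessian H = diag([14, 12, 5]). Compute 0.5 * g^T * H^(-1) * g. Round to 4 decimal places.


Step 1: H is diagonal, so H^(-1) * g = [0.02, 0.0092, -0.6923].
Step 2: g^T H^(-1) g = sum_i g_i^2 / H_ii
  = (0.2796)^2/14 + (0.1098)^2/12 + (-3.4617)^2/5
  = 0.0056 + 0.001 + 2.3967 = 2.4033
Step 3: Objective decrease = 0.5 * g^T H^(-1) g = 1.2016


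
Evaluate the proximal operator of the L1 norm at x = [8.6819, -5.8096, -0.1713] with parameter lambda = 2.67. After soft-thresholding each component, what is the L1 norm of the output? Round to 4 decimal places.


Soft-thresholding with lambda = 2.67:
prox(8.6819) = sign(8.6819)*max(|8.6819| - 2.67, 0) = 6.0119
prox(-5.8096) = sign(-5.8096)*max(|-5.8096| - 2.67, 0) = -3.1396
prox(-0.1713) = sign(-0.1713)*max(|-0.1713| - 2.67, 0) = 0.0
prox(x) = [6.0119, -3.1396, 0.0]
||prox(x)||_1 = 6.0119 + 3.1396 + 0.0 = 9.1515


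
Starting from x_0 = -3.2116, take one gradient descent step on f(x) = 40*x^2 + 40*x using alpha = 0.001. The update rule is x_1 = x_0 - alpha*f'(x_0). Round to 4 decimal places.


We compute the gradient at x_0 and apply the update.
f'(x) = 80*x + 40
f'(-3.2116) = 80*-3.2116 + 40 = -216.928
x_1 = -3.2116 - 0.001*-216.928 = -2.9947


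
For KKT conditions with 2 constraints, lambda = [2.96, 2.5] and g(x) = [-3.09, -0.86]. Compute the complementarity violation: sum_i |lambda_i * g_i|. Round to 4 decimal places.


KKT complementary slackness check:
lambda_1 * g_1 = 2.96 * -3.09 = -9.1464
lambda_2 * g_2 = 2.5 * -0.86 = -2.15
Total violation = 9.1464 + 2.15 = 11.2964


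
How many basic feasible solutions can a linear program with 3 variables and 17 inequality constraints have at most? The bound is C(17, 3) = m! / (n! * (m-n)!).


Each vertex corresponds to some choice of n active constraints out of m, so the number of vertices is at most C(m, n) = m! / (n!(m-n)!).
m = 17, n = 3
Numerator: 17 * 16 * 15
Denominator: 3! = 6
C(17, 3) = 680


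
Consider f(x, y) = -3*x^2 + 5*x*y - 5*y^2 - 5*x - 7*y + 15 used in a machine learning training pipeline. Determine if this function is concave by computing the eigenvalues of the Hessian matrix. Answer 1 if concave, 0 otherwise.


The Hessian of f(x,y) = -3*x^2 + 5*x*y - 5*y^2 - 5*x - 7*y + 15 is:
H = [[-6, 5], [5, -10]]
Trace = -6 - 10 = -16
Determinant = -6*-10 - (5)^2 = 35
Discriminant = (-16)^2 - 4*35 = 116.0
Eigenvalues: lambda_1 = -13.3852, lambda_2 = -2.6148
The function is concave.

1


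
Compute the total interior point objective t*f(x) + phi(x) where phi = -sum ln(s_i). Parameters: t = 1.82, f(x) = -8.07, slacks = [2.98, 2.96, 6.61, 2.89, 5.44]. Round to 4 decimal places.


Step 1: Compute log-barrier.
ln values: [1.0919, 1.0852, 1.8886, 1.0613, 1.6938]
phi = -(1.0919 + 1.0852 + 1.8886 + 1.0613 + 1.6938) = -6.8207
Step 2: Compute augmented objective.
t*f(x) = 1.82*-8.07 = -14.6874
Total = -14.6874 - 6.8207 = -21.5081


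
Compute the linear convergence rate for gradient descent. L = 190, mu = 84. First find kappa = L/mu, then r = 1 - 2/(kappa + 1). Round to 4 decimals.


Step 1: Compute the condition number.
kappa = L/mu = 190/84 = 2.2619
Step 2: Compute the convergence rate.
r = 1 - 2/(kappa + 1) = 1 - 2*mu/(L + mu) = (L - mu)/(L + mu) = 106/274 = 0.3869


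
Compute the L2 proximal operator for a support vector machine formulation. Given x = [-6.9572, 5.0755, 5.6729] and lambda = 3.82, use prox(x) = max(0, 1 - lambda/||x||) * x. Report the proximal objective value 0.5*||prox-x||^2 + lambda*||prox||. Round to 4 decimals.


Step 1: Compute ||x||.
||x|| = 10.3124
Step 2: Compute scaling factor.
scale = max(0, 1 - 3.82/10.3124) = 0.6296
Step 3: prox(x) = [-4.3801, 3.1954, 3.5715]
||prox(x)|| = 6.4924
Step 4: Proximal objective.
0.5*||prox-x||^2 = 7.2962
lambda*||prox|| = 24.801
Total = 32.0971
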